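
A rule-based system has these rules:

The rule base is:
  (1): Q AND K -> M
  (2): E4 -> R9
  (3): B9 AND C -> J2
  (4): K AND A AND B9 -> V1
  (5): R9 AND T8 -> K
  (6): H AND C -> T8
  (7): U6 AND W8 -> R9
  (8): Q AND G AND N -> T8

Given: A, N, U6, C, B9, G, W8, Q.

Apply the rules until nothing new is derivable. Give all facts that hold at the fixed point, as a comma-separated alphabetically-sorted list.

Round 1 — (3), (7), (8), derive J2, R9, T8.
Round 2 — (5), derive K.
Round 3 — (1), (4), derive M, V1.

A, B9, C, G, J2, K, M, N, Q, R9, T8, U6, V1, W8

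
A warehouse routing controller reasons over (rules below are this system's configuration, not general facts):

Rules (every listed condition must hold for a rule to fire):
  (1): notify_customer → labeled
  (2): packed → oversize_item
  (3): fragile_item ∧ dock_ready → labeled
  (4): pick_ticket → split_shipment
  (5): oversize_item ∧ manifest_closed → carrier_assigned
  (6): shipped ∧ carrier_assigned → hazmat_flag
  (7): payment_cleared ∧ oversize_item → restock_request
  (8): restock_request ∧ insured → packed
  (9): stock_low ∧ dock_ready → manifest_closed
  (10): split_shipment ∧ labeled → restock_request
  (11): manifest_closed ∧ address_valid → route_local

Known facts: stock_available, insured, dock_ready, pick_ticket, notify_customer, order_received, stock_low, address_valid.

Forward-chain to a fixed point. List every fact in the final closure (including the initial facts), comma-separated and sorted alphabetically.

address_valid, carrier_assigned, dock_ready, insured, labeled, manifest_closed, notify_customer, order_received, oversize_item, packed, pick_ticket, restock_request, route_local, split_shipment, stock_available, stock_low

Round 1: (1) [notify_customer → labeled]; (4) [pick_ticket → split_shipment]; (9) [stock_low ∧ dock_ready → manifest_closed]. Adds labeled, split_shipment, manifest_closed.
Round 2: (10) [split_shipment ∧ labeled → restock_request]; (11) [manifest_closed ∧ address_valid → route_local]. Adds restock_request, route_local.
Round 3: (8) [restock_request ∧ insured → packed]. Adds packed.
Round 4: (2) [packed → oversize_item]. Adds oversize_item.
Round 5: (5) [oversize_item ∧ manifest_closed → carrier_assigned]. Adds carrier_assigned.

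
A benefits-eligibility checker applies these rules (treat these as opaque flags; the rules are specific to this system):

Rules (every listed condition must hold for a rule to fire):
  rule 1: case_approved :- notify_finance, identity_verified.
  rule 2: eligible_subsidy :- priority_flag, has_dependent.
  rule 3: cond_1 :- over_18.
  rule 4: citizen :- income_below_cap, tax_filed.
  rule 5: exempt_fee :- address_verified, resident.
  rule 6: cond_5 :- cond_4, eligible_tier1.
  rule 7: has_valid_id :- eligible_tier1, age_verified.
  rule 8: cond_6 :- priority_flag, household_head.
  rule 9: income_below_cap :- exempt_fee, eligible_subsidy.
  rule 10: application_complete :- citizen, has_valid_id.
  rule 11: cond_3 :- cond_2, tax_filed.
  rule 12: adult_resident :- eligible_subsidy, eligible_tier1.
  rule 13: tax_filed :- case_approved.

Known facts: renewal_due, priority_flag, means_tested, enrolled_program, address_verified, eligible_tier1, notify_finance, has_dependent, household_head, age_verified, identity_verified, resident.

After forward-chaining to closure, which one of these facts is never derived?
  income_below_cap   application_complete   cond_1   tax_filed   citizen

cond_1

Round 1 fires rule 1, rule 2, rule 5, rule 7, rule 8, giving case_approved, eligible_subsidy, exempt_fee, has_valid_id, cond_6.
Round 2 fires rule 9, rule 12, rule 13, giving income_below_cap, adult_resident, tax_filed.
Round 3 fires rule 4, giving citizen.
Round 4 fires rule 10, giving application_complete.
Derived: income_below_cap (round 2), application_complete (round 4), citizen (round 3), tax_filed (round 2). cond_1 never appears in any round.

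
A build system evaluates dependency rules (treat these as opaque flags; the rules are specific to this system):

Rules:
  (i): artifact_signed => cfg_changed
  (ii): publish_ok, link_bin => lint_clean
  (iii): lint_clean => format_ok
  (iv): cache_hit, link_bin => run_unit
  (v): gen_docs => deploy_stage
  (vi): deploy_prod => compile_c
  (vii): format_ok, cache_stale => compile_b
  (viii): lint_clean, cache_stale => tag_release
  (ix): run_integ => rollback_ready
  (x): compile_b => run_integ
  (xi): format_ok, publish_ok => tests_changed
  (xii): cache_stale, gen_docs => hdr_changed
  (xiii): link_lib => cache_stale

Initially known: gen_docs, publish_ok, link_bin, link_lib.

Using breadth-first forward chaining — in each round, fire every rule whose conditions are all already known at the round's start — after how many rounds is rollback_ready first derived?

Round 1 fires (ii), (v), (xiii), giving lint_clean, deploy_stage, cache_stale.
Round 2 fires (iii), (viii), (xii), giving format_ok, tag_release, hdr_changed.
Round 3 fires (vii), (xi), giving compile_b, tests_changed.
Round 4 fires (x), giving run_integ.
Round 5 fires (ix), giving rollback_ready.
rollback_ready first appears in round 5.

5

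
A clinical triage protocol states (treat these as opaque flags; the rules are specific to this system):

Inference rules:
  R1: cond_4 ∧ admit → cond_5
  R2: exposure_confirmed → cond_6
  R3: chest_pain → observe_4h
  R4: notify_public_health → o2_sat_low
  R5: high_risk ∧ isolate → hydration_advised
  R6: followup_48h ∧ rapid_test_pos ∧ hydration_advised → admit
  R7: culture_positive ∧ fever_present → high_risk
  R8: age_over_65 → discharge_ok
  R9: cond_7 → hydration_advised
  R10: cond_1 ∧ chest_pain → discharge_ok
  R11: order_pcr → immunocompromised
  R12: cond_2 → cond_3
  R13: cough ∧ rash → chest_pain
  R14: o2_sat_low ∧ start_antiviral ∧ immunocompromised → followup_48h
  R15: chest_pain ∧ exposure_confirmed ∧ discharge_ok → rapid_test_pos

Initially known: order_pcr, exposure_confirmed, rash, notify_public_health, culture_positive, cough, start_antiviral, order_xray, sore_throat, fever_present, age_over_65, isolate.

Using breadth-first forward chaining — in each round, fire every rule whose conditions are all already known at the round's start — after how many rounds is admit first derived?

Round 1: R2 [exposure_confirmed → cond_6]; R4 [notify_public_health → o2_sat_low]; R7 [culture_positive ∧ fever_present → high_risk]; R8 [age_over_65 → discharge_ok]; R11 [order_pcr → immunocompromised]; R13 [cough ∧ rash → chest_pain]. Adds cond_6, o2_sat_low, high_risk, discharge_ok, immunocompromised, chest_pain.
Round 2: R3 [chest_pain → observe_4h]; R5 [high_risk ∧ isolate → hydration_advised]; R14 [o2_sat_low ∧ start_antiviral ∧ immunocompromised → followup_48h]; R15 [chest_pain ∧ exposure_confirmed ∧ discharge_ok → rapid_test_pos]. Adds observe_4h, hydration_advised, followup_48h, rapid_test_pos.
Round 3: R6 [followup_48h ∧ rapid_test_pos ∧ hydration_advised → admit]. Adds admit.
admit first appears in round 3.

3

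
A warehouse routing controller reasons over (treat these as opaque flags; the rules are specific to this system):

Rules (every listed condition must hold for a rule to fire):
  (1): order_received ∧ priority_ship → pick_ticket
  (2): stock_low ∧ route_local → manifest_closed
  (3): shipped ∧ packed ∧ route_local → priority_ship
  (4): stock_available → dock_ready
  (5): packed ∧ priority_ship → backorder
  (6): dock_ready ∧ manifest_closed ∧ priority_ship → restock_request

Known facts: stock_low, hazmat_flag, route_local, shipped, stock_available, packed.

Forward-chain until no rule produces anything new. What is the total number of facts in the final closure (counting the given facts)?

11

Round 1 — (2), (3), (4), derive manifest_closed, priority_ship, dock_ready.
Round 2 — (5), (6), derive backorder, restock_request.
Closure: {backorder, dock_ready, hazmat_flag, manifest_closed, packed, priority_ship, restock_request, route_local, shipped, stock_available, stock_low} — 11 facts.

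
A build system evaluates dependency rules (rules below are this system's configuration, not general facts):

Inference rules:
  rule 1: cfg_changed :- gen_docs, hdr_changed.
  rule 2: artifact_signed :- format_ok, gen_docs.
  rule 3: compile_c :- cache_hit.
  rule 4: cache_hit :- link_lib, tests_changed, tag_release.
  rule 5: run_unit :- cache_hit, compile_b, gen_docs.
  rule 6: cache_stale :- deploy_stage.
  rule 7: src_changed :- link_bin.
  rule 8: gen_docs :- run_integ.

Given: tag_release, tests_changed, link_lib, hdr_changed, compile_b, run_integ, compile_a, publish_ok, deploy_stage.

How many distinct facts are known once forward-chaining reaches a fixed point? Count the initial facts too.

Round 1 fires rule 4, rule 6, rule 8, giving cache_hit, cache_stale, gen_docs.
Round 2 fires rule 1, rule 3, rule 5, giving cfg_changed, compile_c, run_unit.
Closure: {cache_hit, cache_stale, cfg_changed, compile_a, compile_b, compile_c, deploy_stage, gen_docs, hdr_changed, link_lib, publish_ok, run_integ, run_unit, tag_release, tests_changed} — 15 facts.

15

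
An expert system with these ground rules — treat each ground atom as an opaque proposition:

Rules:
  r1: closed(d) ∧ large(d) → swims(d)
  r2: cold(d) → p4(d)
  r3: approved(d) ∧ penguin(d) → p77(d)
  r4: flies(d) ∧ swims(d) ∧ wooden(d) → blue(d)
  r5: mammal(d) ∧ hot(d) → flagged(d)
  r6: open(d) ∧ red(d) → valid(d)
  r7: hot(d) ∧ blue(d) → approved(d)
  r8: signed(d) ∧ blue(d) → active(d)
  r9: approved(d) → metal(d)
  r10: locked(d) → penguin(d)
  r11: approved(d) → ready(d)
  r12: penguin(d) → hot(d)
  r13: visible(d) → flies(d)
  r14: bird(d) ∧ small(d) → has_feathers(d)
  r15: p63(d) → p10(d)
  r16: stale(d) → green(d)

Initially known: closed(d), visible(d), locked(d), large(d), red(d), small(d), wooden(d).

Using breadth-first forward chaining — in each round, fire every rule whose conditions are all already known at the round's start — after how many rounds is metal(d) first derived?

[1] r1 [closed(d) ∧ large(d) → swims(d)]; r10 [locked(d) → penguin(d)]; r13 [visible(d) → flies(d)]. ⇒ new: swims(d), penguin(d), flies(d).
[2] r4 [flies(d) ∧ swims(d) ∧ wooden(d) → blue(d)]; r12 [penguin(d) → hot(d)]. ⇒ new: blue(d), hot(d).
[3] r7 [hot(d) ∧ blue(d) → approved(d)]. ⇒ new: approved(d).
[4] r3 [approved(d) ∧ penguin(d) → p77(d)]; r9 [approved(d) → metal(d)]; r11 [approved(d) → ready(d)]. ⇒ new: p77(d), metal(d), ready(d).
metal(d) first appears in round 4.

4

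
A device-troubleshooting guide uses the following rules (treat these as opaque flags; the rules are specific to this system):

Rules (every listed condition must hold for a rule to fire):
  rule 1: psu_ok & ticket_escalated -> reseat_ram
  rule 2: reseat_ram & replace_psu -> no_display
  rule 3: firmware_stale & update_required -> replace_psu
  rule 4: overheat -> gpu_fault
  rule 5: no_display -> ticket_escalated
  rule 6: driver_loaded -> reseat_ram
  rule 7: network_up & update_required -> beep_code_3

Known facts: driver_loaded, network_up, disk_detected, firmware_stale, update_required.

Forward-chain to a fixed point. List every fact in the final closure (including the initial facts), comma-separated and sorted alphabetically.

Round 1 fires rule 3, rule 6, rule 7, giving replace_psu, reseat_ram, beep_code_3.
Round 2 fires rule 2, giving no_display.
Round 3 fires rule 5, giving ticket_escalated.

beep_code_3, disk_detected, driver_loaded, firmware_stale, network_up, no_display, replace_psu, reseat_ram, ticket_escalated, update_required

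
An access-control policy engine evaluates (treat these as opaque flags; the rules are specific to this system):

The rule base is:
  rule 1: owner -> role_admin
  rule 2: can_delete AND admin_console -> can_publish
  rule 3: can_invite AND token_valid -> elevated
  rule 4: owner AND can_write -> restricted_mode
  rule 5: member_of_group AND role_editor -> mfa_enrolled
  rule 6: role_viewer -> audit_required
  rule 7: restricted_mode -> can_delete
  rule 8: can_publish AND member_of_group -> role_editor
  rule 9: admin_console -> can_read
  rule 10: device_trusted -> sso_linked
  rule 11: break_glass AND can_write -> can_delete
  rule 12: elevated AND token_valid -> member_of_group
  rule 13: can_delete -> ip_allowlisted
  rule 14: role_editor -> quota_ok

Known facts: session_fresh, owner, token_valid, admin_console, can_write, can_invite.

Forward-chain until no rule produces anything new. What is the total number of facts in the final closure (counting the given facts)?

17

Round 1: rule 1 [owner -> role_admin]; rule 3 [can_invite AND token_valid -> elevated]; rule 4 [owner AND can_write -> restricted_mode]; rule 9 [admin_console -> can_read]. New: role_admin, elevated, restricted_mode, can_read.
Round 2: rule 7 [restricted_mode -> can_delete]; rule 12 [elevated AND token_valid -> member_of_group]. New: can_delete, member_of_group.
Round 3: rule 2 [can_delete AND admin_console -> can_publish]; rule 13 [can_delete -> ip_allowlisted]. New: can_publish, ip_allowlisted.
Round 4: rule 8 [can_publish AND member_of_group -> role_editor]. New: role_editor.
Round 5: rule 5 [member_of_group AND role_editor -> mfa_enrolled]; rule 14 [role_editor -> quota_ok]. New: mfa_enrolled, quota_ok.
Closure: {admin_console, can_delete, can_invite, can_publish, can_read, can_write, elevated, ip_allowlisted, member_of_group, mfa_enrolled, owner, quota_ok, restricted_mode, role_admin, role_editor, session_fresh, token_valid} — 17 facts.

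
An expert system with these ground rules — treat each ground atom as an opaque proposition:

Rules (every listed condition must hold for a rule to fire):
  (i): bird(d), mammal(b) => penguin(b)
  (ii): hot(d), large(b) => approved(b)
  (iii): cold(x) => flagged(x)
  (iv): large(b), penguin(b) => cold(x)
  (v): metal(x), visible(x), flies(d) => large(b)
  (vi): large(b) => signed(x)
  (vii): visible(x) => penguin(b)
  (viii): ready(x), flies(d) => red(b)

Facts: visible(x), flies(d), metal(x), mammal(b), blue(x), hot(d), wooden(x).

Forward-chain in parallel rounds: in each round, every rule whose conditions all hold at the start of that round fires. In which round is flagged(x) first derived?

Round 1 fires (v), (vii), giving large(b), penguin(b).
Round 2 fires (ii), (iv), (vi), giving approved(b), cold(x), signed(x).
Round 3 fires (iii), giving flagged(x).
flagged(x) first appears in round 3.

3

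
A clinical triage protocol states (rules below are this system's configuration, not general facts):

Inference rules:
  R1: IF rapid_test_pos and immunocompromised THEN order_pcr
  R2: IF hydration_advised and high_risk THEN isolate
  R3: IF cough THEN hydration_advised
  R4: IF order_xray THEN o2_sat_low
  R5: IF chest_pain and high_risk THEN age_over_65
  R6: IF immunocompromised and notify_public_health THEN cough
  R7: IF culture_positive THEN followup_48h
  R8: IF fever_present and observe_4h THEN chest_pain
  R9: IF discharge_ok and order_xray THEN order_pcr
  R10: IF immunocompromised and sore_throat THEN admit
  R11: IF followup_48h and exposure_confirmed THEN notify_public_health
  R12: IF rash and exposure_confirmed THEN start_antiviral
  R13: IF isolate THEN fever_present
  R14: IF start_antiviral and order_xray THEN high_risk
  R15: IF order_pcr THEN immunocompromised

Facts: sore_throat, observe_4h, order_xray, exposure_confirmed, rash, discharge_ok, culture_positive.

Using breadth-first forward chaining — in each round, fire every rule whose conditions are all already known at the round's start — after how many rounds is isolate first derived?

Round 1 fires R4, R7, R9, R12, giving o2_sat_low, followup_48h, order_pcr, start_antiviral.
Round 2 fires R11, R14, R15, giving notify_public_health, high_risk, immunocompromised.
Round 3 fires R6, R10, giving cough, admit.
Round 4 fires R3, giving hydration_advised.
Round 5 fires R2, giving isolate.
isolate first appears in round 5.

5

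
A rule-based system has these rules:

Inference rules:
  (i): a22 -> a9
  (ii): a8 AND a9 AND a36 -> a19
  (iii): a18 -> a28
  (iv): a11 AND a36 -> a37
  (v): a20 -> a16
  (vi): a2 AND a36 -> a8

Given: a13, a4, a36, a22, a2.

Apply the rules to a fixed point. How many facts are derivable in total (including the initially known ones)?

Round 1 — (i), (vi), derive a9, a8.
Round 2 — (ii), derive a19.
Closure: {a13, a19, a2, a22, a36, a4, a8, a9} — 8 facts.

8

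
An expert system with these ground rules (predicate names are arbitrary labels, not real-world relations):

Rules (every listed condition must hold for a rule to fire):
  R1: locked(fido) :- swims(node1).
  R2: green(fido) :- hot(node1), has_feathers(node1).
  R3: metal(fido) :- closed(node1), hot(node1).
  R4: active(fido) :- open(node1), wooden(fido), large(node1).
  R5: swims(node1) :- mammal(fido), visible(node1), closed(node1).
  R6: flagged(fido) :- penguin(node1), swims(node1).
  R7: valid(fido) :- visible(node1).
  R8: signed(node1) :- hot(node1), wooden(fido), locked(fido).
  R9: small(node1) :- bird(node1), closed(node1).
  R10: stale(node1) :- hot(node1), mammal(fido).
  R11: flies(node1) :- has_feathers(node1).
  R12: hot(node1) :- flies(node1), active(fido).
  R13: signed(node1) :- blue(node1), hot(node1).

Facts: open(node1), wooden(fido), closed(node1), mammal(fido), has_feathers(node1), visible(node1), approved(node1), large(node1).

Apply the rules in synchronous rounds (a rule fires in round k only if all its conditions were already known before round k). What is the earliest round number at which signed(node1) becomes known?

Round 1: R4 [active(fido) :- open(node1), wooden(fido), large(node1).]; R5 [swims(node1) :- mammal(fido), visible(node1), closed(node1).]; R7 [valid(fido) :- visible(node1).]; R11 [flies(node1) :- has_feathers(node1).]. New: active(fido), swims(node1), valid(fido), flies(node1).
Round 2: R1 [locked(fido) :- swims(node1).]; R12 [hot(node1) :- flies(node1), active(fido).]. New: locked(fido), hot(node1).
Round 3: R2 [green(fido) :- hot(node1), has_feathers(node1).]; R3 [metal(fido) :- closed(node1), hot(node1).]; R8 [signed(node1) :- hot(node1), wooden(fido), locked(fido).]; R10 [stale(node1) :- hot(node1), mammal(fido).]. New: green(fido), metal(fido), signed(node1), stale(node1).
signed(node1) first appears in round 3.

3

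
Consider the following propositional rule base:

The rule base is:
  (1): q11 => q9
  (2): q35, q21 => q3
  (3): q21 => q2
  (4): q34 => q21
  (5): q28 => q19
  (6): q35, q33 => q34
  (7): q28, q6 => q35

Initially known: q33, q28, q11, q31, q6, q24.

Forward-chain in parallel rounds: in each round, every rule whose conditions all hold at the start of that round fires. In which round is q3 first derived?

4

Round 1 fires (1), (5), (7), giving q9, q19, q35.
Round 2 fires (6), giving q34.
Round 3 fires (4), giving q21.
Round 4 fires (2), (3), giving q3, q2.
q3 first appears in round 4.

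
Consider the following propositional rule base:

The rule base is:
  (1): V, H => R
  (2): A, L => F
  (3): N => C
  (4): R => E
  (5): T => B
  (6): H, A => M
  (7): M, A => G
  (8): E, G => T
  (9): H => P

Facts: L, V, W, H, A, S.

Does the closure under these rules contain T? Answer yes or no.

[1] (1) [V, H => R]; (2) [A, L => F]; (6) [H, A => M]; (9) [H => P]. ⇒ new: R, F, M, P.
[2] (4) [R => E]; (7) [M, A => G]. ⇒ new: E, G.
[3] (8) [E, G => T]. ⇒ new: T.
[4] (5) [T => B]. ⇒ new: B.
T appears in round 3, so it is derivable.

yes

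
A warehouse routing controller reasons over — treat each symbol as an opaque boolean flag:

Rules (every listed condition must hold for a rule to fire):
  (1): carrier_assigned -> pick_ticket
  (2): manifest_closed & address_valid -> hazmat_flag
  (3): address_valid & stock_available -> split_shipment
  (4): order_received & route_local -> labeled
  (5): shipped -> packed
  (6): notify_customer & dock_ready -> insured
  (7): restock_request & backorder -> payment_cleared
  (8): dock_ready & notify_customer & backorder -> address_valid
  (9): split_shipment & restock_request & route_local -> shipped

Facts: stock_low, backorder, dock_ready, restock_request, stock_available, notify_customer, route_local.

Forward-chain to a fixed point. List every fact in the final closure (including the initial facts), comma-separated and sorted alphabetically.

address_valid, backorder, dock_ready, insured, notify_customer, packed, payment_cleared, restock_request, route_local, shipped, split_shipment, stock_available, stock_low

[1] (6) [notify_customer & dock_ready -> insured]; (7) [restock_request & backorder -> payment_cleared]; (8) [dock_ready & notify_customer & backorder -> address_valid]. ⇒ new: insured, payment_cleared, address_valid.
[2] (3) [address_valid & stock_available -> split_shipment]. ⇒ new: split_shipment.
[3] (9) [split_shipment & restock_request & route_local -> shipped]. ⇒ new: shipped.
[4] (5) [shipped -> packed]. ⇒ new: packed.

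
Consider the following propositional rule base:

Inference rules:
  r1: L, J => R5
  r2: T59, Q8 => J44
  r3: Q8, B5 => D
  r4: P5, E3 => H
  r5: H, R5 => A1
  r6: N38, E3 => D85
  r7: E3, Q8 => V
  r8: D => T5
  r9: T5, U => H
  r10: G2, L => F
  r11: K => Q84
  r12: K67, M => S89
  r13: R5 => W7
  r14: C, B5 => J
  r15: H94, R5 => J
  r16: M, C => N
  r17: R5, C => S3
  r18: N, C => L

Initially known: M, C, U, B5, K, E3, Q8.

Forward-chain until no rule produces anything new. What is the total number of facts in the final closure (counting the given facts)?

Round 1 — r3, r7, r11, r14, r16, derive D, V, Q84, J, N.
Round 2 — r8, r18, derive T5, L.
Round 3 — r1, r9, derive R5, H.
Round 4 — r5, r13, r17, derive A1, W7, S3.
Closure: {A1, B5, C, D, E3, H, J, K, L, M, N, Q8, Q84, R5, S3, T5, U, V, W7} — 19 facts.

19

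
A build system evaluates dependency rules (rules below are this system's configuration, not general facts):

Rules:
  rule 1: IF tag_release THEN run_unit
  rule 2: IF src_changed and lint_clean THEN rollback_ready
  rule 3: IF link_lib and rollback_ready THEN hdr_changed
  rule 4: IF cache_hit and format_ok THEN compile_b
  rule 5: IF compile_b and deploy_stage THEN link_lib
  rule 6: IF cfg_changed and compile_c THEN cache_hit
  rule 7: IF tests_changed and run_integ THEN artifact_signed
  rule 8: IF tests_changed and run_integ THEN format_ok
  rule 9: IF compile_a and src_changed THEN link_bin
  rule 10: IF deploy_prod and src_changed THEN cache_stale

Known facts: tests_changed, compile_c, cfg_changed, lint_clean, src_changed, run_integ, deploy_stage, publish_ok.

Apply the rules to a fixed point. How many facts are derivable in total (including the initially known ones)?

Round 1: rule 2 [IF src_changed and lint_clean THEN rollback_ready]; rule 6 [IF cfg_changed and compile_c THEN cache_hit]; rule 7 [IF tests_changed and run_integ THEN artifact_signed]; rule 8 [IF tests_changed and run_integ THEN format_ok]. Adds rollback_ready, cache_hit, artifact_signed, format_ok.
Round 2: rule 4 [IF cache_hit and format_ok THEN compile_b]. Adds compile_b.
Round 3: rule 5 [IF compile_b and deploy_stage THEN link_lib]. Adds link_lib.
Round 4: rule 3 [IF link_lib and rollback_ready THEN hdr_changed]. Adds hdr_changed.
Closure: {artifact_signed, cache_hit, cfg_changed, compile_b, compile_c, deploy_stage, format_ok, hdr_changed, link_lib, lint_clean, publish_ok, rollback_ready, run_integ, src_changed, tests_changed} — 15 facts.

15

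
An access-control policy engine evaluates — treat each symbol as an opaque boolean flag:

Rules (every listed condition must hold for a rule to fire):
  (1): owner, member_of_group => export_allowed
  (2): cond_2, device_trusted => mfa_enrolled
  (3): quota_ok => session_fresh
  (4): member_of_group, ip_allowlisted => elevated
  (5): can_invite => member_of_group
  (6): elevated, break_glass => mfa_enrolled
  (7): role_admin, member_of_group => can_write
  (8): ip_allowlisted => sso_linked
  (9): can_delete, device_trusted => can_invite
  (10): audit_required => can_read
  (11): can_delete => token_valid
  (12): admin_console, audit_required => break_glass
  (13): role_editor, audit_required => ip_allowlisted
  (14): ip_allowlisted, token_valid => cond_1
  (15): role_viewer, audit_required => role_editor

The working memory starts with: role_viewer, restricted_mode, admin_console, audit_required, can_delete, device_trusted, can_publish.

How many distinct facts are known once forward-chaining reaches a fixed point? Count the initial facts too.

18

[1] (9) [can_delete, device_trusted => can_invite]; (10) [audit_required => can_read]; (11) [can_delete => token_valid]; (12) [admin_console, audit_required => break_glass]; (15) [role_viewer, audit_required => role_editor]. ⇒ new: can_invite, can_read, token_valid, break_glass, role_editor.
[2] (5) [can_invite => member_of_group]; (13) [role_editor, audit_required => ip_allowlisted]. ⇒ new: member_of_group, ip_allowlisted.
[3] (4) [member_of_group, ip_allowlisted => elevated]; (8) [ip_allowlisted => sso_linked]; (14) [ip_allowlisted, token_valid => cond_1]. ⇒ new: elevated, sso_linked, cond_1.
[4] (6) [elevated, break_glass => mfa_enrolled]. ⇒ new: mfa_enrolled.
Closure: {admin_console, audit_required, break_glass, can_delete, can_invite, can_publish, can_read, cond_1, device_trusted, elevated, ip_allowlisted, member_of_group, mfa_enrolled, restricted_mode, role_editor, role_viewer, sso_linked, token_valid} — 18 facts.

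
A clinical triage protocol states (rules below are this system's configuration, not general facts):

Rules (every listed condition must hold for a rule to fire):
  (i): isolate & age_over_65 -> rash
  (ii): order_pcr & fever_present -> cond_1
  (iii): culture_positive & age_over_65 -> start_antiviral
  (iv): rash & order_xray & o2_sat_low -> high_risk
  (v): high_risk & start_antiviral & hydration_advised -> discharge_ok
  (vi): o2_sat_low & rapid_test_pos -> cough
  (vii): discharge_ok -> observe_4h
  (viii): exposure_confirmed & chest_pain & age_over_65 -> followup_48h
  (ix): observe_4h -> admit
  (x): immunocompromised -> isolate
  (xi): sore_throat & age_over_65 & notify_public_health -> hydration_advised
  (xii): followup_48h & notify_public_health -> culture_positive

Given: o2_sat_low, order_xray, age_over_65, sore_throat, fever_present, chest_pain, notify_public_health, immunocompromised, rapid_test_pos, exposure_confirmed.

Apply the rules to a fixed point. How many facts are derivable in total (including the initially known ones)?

Round 1 — (vi), (viii), (x), (xi), derive cough, followup_48h, isolate, hydration_advised.
Round 2 — (i), (xii), derive rash, culture_positive.
Round 3 — (iii), (iv), derive start_antiviral, high_risk.
Round 4 — (v), derive discharge_ok.
Round 5 — (vii), derive observe_4h.
Round 6 — (ix), derive admit.
Closure: {admit, age_over_65, chest_pain, cough, culture_positive, discharge_ok, exposure_confirmed, fever_present, followup_48h, high_risk, hydration_advised, immunocompromised, isolate, notify_public_health, o2_sat_low, observe_4h, order_xray, rapid_test_pos, rash, sore_throat, start_antiviral} — 21 facts.

21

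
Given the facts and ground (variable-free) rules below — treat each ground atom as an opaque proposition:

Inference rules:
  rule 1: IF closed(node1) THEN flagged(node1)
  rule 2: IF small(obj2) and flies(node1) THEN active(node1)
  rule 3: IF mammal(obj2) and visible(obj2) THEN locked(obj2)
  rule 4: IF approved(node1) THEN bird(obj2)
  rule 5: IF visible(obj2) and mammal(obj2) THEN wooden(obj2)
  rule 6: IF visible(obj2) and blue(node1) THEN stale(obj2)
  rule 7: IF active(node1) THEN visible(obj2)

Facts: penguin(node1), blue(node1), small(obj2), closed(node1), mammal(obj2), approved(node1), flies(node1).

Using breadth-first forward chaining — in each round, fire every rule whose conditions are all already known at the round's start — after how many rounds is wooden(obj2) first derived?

Round 1 fires rule 1, rule 2, rule 4, giving flagged(node1), active(node1), bird(obj2).
Round 2 fires rule 7, giving visible(obj2).
Round 3 fires rule 3, rule 5, rule 6, giving locked(obj2), wooden(obj2), stale(obj2).
wooden(obj2) first appears in round 3.

3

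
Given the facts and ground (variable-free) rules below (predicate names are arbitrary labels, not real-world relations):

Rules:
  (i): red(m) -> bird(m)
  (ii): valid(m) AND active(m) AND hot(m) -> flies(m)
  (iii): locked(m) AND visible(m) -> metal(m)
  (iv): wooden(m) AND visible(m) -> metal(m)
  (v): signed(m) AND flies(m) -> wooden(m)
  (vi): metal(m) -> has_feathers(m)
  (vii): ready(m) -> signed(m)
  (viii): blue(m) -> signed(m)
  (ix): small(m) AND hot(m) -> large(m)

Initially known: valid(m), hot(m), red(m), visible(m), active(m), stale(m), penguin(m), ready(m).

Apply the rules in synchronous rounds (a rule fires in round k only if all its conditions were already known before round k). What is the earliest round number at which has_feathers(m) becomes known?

Round 1: (i) [red(m) -> bird(m)]; (ii) [valid(m) AND active(m) AND hot(m) -> flies(m)]; (vii) [ready(m) -> signed(m)]. New: bird(m), flies(m), signed(m).
Round 2: (v) [signed(m) AND flies(m) -> wooden(m)]. New: wooden(m).
Round 3: (iv) [wooden(m) AND visible(m) -> metal(m)]. New: metal(m).
Round 4: (vi) [metal(m) -> has_feathers(m)]. New: has_feathers(m).
has_feathers(m) first appears in round 4.

4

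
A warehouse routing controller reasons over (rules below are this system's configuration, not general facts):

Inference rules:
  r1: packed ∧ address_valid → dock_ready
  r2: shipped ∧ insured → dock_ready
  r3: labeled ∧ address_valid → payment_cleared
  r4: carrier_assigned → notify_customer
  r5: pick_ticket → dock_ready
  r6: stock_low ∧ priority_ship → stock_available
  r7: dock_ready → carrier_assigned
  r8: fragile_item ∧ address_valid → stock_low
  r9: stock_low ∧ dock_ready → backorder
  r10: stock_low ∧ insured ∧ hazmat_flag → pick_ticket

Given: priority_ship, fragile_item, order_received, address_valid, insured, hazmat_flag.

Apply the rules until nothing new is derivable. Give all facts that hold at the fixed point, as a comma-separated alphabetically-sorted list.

[1] r8 [fragile_item ∧ address_valid → stock_low]. ⇒ new: stock_low.
[2] r6 [stock_low ∧ priority_ship → stock_available]; r10 [stock_low ∧ insured ∧ hazmat_flag → pick_ticket]. ⇒ new: stock_available, pick_ticket.
[3] r5 [pick_ticket → dock_ready]. ⇒ new: dock_ready.
[4] r7 [dock_ready → carrier_assigned]; r9 [stock_low ∧ dock_ready → backorder]. ⇒ new: carrier_assigned, backorder.
[5] r4 [carrier_assigned → notify_customer]. ⇒ new: notify_customer.

address_valid, backorder, carrier_assigned, dock_ready, fragile_item, hazmat_flag, insured, notify_customer, order_received, pick_ticket, priority_ship, stock_available, stock_low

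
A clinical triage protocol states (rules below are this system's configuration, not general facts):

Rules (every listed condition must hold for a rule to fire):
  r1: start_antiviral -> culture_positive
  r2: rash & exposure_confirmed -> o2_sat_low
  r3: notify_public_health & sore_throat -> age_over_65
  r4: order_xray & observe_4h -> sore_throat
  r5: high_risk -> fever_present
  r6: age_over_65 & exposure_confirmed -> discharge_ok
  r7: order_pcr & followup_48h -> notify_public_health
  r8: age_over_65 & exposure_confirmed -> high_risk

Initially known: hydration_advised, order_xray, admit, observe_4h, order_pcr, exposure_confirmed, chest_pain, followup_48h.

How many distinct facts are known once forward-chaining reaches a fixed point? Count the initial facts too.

Round 1 fires r4, r7, giving sore_throat, notify_public_health.
Round 2 fires r3, giving age_over_65.
Round 3 fires r6, r8, giving discharge_ok, high_risk.
Round 4 fires r5, giving fever_present.
Closure: {admit, age_over_65, chest_pain, discharge_ok, exposure_confirmed, fever_present, followup_48h, high_risk, hydration_advised, notify_public_health, observe_4h, order_pcr, order_xray, sore_throat} — 14 facts.

14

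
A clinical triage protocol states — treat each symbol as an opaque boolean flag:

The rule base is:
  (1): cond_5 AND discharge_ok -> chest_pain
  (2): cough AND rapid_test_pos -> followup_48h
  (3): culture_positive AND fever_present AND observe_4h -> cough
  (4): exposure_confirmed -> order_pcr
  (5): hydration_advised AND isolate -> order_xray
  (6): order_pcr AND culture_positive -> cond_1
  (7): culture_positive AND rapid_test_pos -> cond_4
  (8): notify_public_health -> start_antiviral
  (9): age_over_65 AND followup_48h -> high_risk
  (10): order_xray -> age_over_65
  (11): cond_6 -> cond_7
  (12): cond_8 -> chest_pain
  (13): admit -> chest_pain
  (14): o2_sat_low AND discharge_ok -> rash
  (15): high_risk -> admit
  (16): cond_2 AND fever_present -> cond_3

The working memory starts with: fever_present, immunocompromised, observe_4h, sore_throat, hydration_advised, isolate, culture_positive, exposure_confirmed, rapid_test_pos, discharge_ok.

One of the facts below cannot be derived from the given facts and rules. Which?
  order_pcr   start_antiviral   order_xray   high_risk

Round 1 fires (3), (4), (5), (7), giving cough, order_pcr, order_xray, cond_4.
Round 2 fires (2), (6), (10), giving followup_48h, cond_1, age_over_65.
Round 3 fires (9), giving high_risk.
Round 4 fires (15), giving admit.
Round 5 fires (13), giving chest_pain.
Derived: order_pcr (round 1), high_risk (round 3), order_xray (round 1). start_antiviral never appears in any round.

start_antiviral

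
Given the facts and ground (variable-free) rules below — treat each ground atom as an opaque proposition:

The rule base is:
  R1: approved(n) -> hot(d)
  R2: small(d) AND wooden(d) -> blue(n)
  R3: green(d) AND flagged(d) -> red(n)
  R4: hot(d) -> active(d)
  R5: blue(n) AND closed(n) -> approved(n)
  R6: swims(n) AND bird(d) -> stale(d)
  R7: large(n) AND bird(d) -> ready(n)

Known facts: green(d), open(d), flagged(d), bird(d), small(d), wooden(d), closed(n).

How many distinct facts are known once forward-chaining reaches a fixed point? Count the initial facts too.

Round 1 fires R2, R3, giving blue(n), red(n).
Round 2 fires R5, giving approved(n).
Round 3 fires R1, giving hot(d).
Round 4 fires R4, giving active(d).
Closure: {active(d), approved(n), bird(d), blue(n), closed(n), flagged(d), green(d), hot(d), open(d), red(n), small(d), wooden(d)} — 12 facts.

12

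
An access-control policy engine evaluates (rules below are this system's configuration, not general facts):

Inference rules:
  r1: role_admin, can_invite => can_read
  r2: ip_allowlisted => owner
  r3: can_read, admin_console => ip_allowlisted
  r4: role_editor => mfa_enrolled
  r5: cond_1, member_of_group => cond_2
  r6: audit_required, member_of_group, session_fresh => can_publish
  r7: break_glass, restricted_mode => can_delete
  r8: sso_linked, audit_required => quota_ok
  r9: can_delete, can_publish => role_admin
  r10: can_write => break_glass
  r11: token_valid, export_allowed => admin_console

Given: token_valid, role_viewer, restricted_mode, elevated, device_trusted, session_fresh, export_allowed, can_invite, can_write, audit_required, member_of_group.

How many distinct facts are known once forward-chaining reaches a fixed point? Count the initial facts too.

19

Round 1 fires r6, r10, r11, giving can_publish, break_glass, admin_console.
Round 2 fires r7, giving can_delete.
Round 3 fires r9, giving role_admin.
Round 4 fires r1, giving can_read.
Round 5 fires r3, giving ip_allowlisted.
Round 6 fires r2, giving owner.
Closure: {admin_console, audit_required, break_glass, can_delete, can_invite, can_publish, can_read, can_write, device_trusted, elevated, export_allowed, ip_allowlisted, member_of_group, owner, restricted_mode, role_admin, role_viewer, session_fresh, token_valid} — 19 facts.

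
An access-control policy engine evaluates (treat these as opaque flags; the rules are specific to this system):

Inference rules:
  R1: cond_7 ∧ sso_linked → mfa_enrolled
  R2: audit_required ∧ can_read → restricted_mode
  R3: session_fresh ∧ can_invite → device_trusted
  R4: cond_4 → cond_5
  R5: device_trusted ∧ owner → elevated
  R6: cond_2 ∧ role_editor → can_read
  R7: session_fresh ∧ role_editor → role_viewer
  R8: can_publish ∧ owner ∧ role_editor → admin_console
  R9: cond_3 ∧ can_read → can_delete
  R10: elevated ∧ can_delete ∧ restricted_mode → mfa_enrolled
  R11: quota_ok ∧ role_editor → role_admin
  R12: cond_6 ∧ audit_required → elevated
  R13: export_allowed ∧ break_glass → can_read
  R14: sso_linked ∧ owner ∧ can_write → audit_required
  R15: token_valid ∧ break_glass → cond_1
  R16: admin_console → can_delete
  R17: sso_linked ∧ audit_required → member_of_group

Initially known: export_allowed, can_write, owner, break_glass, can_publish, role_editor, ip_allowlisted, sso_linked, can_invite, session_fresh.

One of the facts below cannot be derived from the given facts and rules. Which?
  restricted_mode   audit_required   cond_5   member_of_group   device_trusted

Round 1: R3 [session_fresh ∧ can_invite → device_trusted]; R7 [session_fresh ∧ role_editor → role_viewer]; R8 [can_publish ∧ owner ∧ role_editor → admin_console]; R13 [export_allowed ∧ break_glass → can_read]; R14 [sso_linked ∧ owner ∧ can_write → audit_required]. Adds device_trusted, role_viewer, admin_console, can_read, audit_required.
Round 2: R2 [audit_required ∧ can_read → restricted_mode]; R5 [device_trusted ∧ owner → elevated]; R16 [admin_console → can_delete]; R17 [sso_linked ∧ audit_required → member_of_group]. Adds restricted_mode, elevated, can_delete, member_of_group.
Round 3: R10 [elevated ∧ can_delete ∧ restricted_mode → mfa_enrolled]. Adds mfa_enrolled.
Derived: device_trusted (round 1), audit_required (round 1), restricted_mode (round 2), member_of_group (round 2). cond_5 never appears in any round.

cond_5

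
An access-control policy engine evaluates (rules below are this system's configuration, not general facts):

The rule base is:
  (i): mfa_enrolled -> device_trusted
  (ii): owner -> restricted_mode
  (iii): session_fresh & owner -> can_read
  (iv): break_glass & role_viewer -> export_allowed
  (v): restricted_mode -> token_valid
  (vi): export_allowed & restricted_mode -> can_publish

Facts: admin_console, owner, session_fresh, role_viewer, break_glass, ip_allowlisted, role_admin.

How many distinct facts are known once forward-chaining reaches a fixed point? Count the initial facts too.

Round 1 — (ii), (iii), (iv), derive restricted_mode, can_read, export_allowed.
Round 2 — (v), (vi), derive token_valid, can_publish.
Closure: {admin_console, break_glass, can_publish, can_read, export_allowed, ip_allowlisted, owner, restricted_mode, role_admin, role_viewer, session_fresh, token_valid} — 12 facts.

12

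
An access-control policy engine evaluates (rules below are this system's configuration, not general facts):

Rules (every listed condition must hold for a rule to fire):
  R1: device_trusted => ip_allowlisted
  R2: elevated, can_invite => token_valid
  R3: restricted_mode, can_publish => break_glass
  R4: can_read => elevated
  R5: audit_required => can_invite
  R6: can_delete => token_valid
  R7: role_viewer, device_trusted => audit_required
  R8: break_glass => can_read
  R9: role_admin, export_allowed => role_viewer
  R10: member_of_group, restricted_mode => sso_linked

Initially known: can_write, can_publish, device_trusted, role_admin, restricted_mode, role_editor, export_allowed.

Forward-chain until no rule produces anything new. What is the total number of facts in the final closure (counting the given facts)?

Round 1 fires R1, R3, R9, giving ip_allowlisted, break_glass, role_viewer.
Round 2 fires R7, R8, giving audit_required, can_read.
Round 3 fires R4, R5, giving elevated, can_invite.
Round 4 fires R2, giving token_valid.
Closure: {audit_required, break_glass, can_invite, can_publish, can_read, can_write, device_trusted, elevated, export_allowed, ip_allowlisted, restricted_mode, role_admin, role_editor, role_viewer, token_valid} — 15 facts.

15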